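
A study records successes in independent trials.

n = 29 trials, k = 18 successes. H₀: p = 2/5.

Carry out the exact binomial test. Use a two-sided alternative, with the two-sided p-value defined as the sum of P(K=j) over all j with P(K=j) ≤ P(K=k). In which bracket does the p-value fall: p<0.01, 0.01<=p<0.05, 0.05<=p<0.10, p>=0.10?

p-value bracket: 0.01<=p<0.05

Exact binomial: n=29, k=18, p₀=2/5=0.4000
P(X=j) = C(n,j)·p₀^j·(1−p₀)^(n−j); p = Σ P(X=j) over j with P(X=j) ≤ P(X=18)
p-value (two-sided) = 0.02144
→ bracket: 0.01<=p<0.05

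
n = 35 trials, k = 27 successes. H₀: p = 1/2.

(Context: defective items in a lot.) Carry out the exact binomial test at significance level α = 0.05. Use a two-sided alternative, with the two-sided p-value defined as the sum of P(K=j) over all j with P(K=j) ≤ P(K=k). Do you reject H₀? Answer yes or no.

reject H₀: yes

Exact binomial: n=35, k=27, p₀=1/2=0.5000
P(X=j) = C(n,j)·p₀^j·(1−p₀)^(n−j); p = Σ P(X=j) over j with P(X=j) ≤ P(X=27)
p-value (two-sided) = 0.00188
At α=0.05: p < α → reject H₀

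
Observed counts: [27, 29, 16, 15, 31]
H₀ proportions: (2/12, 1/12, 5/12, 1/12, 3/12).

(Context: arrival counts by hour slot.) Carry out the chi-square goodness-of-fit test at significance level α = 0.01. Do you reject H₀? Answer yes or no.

reject H₀: yes

n = 118; E_i = n·p_i = [19.67, 9.83, 49.17, 9.83, 29.50]
χ² = (27−19.67)²/19.67 + (29−9.83)²/9.83 + (16−49.17)²/49.17 + (15−9.83)²/9.83 + (31−29.50)²/29.50 = 65.2576
df = 4
p-value (upper-tail) = 0.00000
At α=0.01: p < α → reject H₀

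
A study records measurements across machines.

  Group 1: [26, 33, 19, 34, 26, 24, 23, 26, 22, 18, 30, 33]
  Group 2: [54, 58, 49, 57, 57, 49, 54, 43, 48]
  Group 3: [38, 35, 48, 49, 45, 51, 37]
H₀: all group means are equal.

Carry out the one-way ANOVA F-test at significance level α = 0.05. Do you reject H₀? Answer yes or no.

Group means [26.17, 52.11, 43.29], grand mean 38.786
SSB = Σnᵢ(x̄ᵢ−x̄)² = 3650.730; SSW = ΣΣ(x−x̄ᵢ)² = 781.984
MSB = 3650.730/2 = 1825.3651; MSW = 781.984/25 = 31.2794
F = MSB/MSW = 58.3568
df = (2, 25)
p-value (upper-tail) = 0.00000
At α=0.05: p < α → reject H₀

reject H₀: yes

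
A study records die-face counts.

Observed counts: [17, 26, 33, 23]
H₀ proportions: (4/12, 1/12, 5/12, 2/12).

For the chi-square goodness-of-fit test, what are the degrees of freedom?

df = k − 1 = 4 − 1 = 3

degrees of freedom = 3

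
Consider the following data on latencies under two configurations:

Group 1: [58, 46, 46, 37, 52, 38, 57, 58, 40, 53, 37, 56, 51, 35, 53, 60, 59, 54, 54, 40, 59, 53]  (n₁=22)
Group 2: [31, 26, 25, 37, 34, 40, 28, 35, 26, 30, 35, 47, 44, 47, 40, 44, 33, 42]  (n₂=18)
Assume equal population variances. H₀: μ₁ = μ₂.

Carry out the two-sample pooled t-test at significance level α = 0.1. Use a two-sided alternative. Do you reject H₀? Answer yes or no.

x̄₁=49.818, s₁=8.387, n₁=22
x̄₂=35.778, s₂=7.272, n₂=18
s_p² = [21·8.387² + 17·7.272²]/38 = 62.5364
SE = √(s_p²·(1/22+1/18)) = 2.5133
t = (49.818−35.778)/2.5133 = 5.5864
df = 38
p-value (two-sided) = 0.00000
At α=0.1: p < α → reject H₀

reject H₀: yes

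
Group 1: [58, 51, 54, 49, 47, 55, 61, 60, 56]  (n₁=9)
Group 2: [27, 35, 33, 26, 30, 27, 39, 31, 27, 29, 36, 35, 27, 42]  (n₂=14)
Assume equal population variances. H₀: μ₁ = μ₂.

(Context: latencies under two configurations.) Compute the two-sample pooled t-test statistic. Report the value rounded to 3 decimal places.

test statistic = 10.753

x̄₁=54.556, s₁=4.825, n₁=9
x̄₂=31.714, s₂=5.060, n₂=14
s_p² = [8·4.825² + 13·5.060²]/21 = 24.7181
SE = √(s_p²·(1/9+1/14)) = 2.1242
t = (54.556−31.714)/2.1242 = 10.7531
df = 21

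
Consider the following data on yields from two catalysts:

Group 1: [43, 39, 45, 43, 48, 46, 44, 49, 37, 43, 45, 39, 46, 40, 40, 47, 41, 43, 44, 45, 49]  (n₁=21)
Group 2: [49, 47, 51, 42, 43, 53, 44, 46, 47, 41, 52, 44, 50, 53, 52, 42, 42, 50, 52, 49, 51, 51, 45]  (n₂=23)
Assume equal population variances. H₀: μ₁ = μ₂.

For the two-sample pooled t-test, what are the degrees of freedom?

degrees of freedom = 42

df = n₁ + n₂ − 2 = 21 + 23 − 2 = 42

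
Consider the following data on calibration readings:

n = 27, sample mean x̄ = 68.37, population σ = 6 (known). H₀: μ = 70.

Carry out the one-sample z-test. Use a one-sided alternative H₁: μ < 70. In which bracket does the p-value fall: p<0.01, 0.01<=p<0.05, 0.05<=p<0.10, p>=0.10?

SE = σ/√n = 6/√27 = 1.1547
z = (x̄−μ₀)/SE = (68.37−70)/1.1547 = -1.4116
p-value (one-sided, H₁ less) = 0.07903
→ bracket: 0.05<=p<0.10

p-value bracket: 0.05<=p<0.10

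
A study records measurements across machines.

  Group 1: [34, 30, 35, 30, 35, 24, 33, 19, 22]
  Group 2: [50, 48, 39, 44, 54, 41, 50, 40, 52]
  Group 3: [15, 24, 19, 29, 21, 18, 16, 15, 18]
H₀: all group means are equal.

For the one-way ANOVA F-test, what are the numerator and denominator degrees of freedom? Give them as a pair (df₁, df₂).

degrees of freedom = [2, 24]

k = 3 groups, N = 27 total
df = (k−1, N−k) = (3−1, 27−3) = (2, 24)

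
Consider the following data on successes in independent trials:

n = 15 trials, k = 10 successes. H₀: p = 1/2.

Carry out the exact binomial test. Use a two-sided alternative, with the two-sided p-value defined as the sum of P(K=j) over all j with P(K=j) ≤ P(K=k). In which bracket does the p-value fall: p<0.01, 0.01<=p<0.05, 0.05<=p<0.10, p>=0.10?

p-value bracket: p>=0.10

Exact binomial: n=15, k=10, p₀=1/2=0.5000
P(X=j) = C(n,j)·p₀^j·(1−p₀)^(n−j); p = Σ P(X=j) over j with P(X=j) ≤ P(X=10)
p-value (two-sided) = 0.30176
→ bracket: p>=0.10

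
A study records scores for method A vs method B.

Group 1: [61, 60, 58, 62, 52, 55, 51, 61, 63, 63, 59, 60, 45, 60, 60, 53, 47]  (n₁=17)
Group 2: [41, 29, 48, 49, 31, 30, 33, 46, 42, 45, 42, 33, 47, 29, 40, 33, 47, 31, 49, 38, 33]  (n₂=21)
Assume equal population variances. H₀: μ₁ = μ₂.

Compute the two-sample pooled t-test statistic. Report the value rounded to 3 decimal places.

x̄₁=57.059, s₁=5.562, n₁=17
x̄₂=38.857, s₂=7.316, n₂=21
s_p² = [16·5.562² + 20·7.316²]/36 = 43.4865
SE = √(s_p²·(1/17+1/21)) = 2.1515
t = (57.059−38.857)/2.1515 = 8.4601
df = 36

test statistic = 8.460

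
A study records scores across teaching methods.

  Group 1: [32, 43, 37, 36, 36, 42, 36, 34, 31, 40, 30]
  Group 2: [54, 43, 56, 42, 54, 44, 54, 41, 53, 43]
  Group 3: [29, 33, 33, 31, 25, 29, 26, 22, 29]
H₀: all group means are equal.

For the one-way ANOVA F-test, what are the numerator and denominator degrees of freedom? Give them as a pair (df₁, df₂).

k = 3 groups, N = 30 total
df = (k−1, N−k) = (3−1, 30−3) = (2, 27)

degrees of freedom = [2, 27]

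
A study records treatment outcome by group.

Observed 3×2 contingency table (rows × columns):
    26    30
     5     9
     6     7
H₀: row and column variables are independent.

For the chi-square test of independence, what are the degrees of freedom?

df = (r−1)(c−1) = (3−1)·(2−1) = 2

degrees of freedom = 2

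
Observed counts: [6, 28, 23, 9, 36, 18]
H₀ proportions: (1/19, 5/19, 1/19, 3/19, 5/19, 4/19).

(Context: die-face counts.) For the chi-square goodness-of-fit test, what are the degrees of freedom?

degrees of freedom = 5

df = k − 1 = 6 − 1 = 5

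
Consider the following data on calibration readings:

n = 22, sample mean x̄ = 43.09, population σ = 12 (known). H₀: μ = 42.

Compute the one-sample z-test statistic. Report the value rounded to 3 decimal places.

test statistic = 0.426

SE = σ/√n = 12/√22 = 2.5584
z = (x̄−μ₀)/SE = (43.09−42)/2.5584 = 0.4260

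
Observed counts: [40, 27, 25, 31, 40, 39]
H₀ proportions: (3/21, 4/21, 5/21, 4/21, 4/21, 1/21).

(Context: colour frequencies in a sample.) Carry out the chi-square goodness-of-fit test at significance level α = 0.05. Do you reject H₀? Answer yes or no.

reject H₀: yes

n = 202; E_i = n·p_i = [28.86, 38.48, 48.10, 38.48, 38.48, 9.62]
χ² = (40−28.86)²/28.86 + (27−38.48)²/38.48 + (25−48.10)²/48.10 + (31−38.48)²/38.48 + (40−38.48)²/38.48 + (39−9.62)²/9.62 = 110.0718
df = 5
p-value (upper-tail) = 0.00000
At α=0.05: p < α → reject H₀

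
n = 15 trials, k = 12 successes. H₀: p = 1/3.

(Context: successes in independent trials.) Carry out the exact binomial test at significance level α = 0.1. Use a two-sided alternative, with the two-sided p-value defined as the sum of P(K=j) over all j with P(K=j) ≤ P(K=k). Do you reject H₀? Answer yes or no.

reject H₀: yes

Exact binomial: n=15, k=12, p₀=1/3=0.3333
P(X=j) = C(n,j)·p₀^j·(1−p₀)^(n−j); p = Σ P(X=j) over j with P(X=j) ≤ P(X=12)
p-value (two-sided) = 0.00029
At α=0.1: p < α → reject H₀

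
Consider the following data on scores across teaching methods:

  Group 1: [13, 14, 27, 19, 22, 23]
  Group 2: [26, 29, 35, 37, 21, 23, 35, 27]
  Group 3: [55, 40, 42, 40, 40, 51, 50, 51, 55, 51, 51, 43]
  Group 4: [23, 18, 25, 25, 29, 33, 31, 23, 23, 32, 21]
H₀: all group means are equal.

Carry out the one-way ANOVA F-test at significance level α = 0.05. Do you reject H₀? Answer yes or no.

Group means [19.67, 29.12, 47.42, 25.73], grand mean 32.514
SSB = Σnᵢ(x̄ᵢ−x̄)² = 4253.936; SSW = ΣΣ(x−x̄ᵢ)² = 1019.307
MSB = 4253.936/3 = 1417.9788; MSW = 1019.307/33 = 30.8881
F = MSB/MSW = 45.9070
df = (3, 33)
p-value (upper-tail) = 0.00000
At α=0.05: p < α → reject H₀

reject H₀: yes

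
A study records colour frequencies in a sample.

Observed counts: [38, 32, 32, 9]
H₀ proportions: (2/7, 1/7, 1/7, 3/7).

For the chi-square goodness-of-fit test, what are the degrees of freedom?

degrees of freedom = 3

df = k − 1 = 4 − 1 = 3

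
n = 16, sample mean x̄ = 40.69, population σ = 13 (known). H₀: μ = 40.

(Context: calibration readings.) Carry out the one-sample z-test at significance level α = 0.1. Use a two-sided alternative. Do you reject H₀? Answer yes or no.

SE = σ/√n = 13/√16 = 3.2500
z = (x̄−μ₀)/SE = (40.69−40)/3.2500 = 0.2123
p-value (two-sided) = 0.83187
At α=0.1: p ≥ α → fail to reject H₀

reject H₀: no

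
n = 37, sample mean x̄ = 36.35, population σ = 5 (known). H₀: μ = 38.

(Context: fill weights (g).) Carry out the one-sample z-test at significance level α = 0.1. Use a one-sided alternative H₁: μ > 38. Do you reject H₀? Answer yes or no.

reject H₀: no

SE = σ/√n = 5/√37 = 0.8220
z = (x̄−μ₀)/SE = (36.35−38)/0.8220 = -2.0073
p-value (one-sided, H₁ greater) = 0.97764
At α=0.1: p ≥ α → fail to reject H₀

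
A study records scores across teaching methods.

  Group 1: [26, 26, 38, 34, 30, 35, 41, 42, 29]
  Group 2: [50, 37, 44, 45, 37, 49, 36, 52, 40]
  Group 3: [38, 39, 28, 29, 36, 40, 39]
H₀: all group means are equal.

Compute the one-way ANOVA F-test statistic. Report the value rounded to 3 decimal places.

test statistic = 7.079

Group means [33.44, 43.33, 35.57], grand mean 37.600
SSB = Σnᵢ(x̄ᵢ−x̄)² = 480.063; SSW = ΣΣ(x−x̄ᵢ)² = 745.937
MSB = 480.063/2 = 240.0317; MSW = 745.937/22 = 33.9062
F = MSB/MSW = 7.0793
df = (2, 22)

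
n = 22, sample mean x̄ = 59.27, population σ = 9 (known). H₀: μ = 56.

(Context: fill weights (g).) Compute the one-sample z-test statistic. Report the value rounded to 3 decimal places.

SE = σ/√n = 9/√22 = 1.9188
z = (x̄−μ₀)/SE = (59.27−56)/1.9188 = 1.7042

test statistic = 1.704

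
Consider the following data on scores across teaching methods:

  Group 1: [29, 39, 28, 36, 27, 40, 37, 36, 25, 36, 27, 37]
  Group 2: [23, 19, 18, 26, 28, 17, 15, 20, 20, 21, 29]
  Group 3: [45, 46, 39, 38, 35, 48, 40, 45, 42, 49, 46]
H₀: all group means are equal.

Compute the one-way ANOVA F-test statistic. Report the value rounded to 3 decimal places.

test statistic = 54.358

Group means [33.08, 21.45, 43.00], grand mean 32.529
SSB = Σnᵢ(x̄ᵢ−x̄)² = 2558.827; SSW = ΣΣ(x−x̄ᵢ)² = 729.644
MSB = 2558.827/2 = 1279.4133; MSW = 729.644/31 = 23.5369
F = MSB/MSW = 54.3578
df = (2, 31)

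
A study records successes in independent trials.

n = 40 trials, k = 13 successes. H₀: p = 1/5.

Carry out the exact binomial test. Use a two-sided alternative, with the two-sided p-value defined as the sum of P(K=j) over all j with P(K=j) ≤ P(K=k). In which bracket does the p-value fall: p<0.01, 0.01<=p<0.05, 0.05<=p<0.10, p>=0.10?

p-value bracket: 0.05<=p<0.10

Exact binomial: n=40, k=13, p₀=1/5=0.2000
P(X=j) = C(n,j)·p₀^j·(1−p₀)^(n−j); p = Σ P(X=j) over j with P(X=j) ≤ P(X=13)
p-value (two-sided) = 0.07170
→ bracket: 0.05<=p<0.10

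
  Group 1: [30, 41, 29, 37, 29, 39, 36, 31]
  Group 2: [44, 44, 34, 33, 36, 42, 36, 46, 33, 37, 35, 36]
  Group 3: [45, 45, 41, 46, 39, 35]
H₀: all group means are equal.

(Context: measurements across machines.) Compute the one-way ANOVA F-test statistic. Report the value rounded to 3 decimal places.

Group means [34.00, 38.00, 41.83], grand mean 37.654
SSB = Σnᵢ(x̄ᵢ−x̄)² = 213.051; SSW = ΣΣ(x−x̄ᵢ)² = 494.833
MSB = 213.051/2 = 106.5256; MSW = 494.833/23 = 21.5145
F = MSB/MSW = 4.9513
df = (2, 23)

test statistic = 4.951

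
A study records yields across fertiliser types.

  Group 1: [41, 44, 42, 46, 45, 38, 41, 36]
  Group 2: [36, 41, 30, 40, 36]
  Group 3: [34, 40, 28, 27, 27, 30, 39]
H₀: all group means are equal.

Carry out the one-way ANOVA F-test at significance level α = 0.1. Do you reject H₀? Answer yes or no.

reject H₀: yes

Group means [41.62, 36.60, 32.14], grand mean 37.050
SSB = Σnᵢ(x̄ᵢ−x̄)² = 337.018; SSW = ΣΣ(x−x̄ᵢ)² = 343.932
MSB = 337.018/2 = 168.5089; MSW = 343.932/17 = 20.2313
F = MSB/MSW = 8.3291
df = (2, 17)
p-value (upper-tail) = 0.00301
At α=0.1: p < α → reject H₀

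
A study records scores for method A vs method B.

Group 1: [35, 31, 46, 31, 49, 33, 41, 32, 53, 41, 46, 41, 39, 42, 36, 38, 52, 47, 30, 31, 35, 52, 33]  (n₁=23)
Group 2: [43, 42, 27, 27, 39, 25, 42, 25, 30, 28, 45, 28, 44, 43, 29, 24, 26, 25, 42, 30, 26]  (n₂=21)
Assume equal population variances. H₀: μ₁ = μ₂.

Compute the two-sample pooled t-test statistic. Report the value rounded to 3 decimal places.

test statistic = 2.949

x̄₁=39.739, s₁=7.509, n₁=23
x̄₂=32.857, s₂=7.970, n₂=21
s_p² = [22·7.509² + 20·7.970²]/42 = 59.7859
SE = √(s_p²·(1/23+1/21)) = 2.3337
t = (39.739−32.857)/2.3337 = 2.9489
df = 42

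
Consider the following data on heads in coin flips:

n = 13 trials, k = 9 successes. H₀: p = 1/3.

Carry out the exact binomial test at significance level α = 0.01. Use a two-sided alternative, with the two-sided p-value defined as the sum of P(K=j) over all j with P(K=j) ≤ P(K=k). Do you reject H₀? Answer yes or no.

Exact binomial: n=13, k=9, p₀=1/3=0.3333
P(X=j) = C(n,j)·p₀^j·(1−p₀)^(n−j); p = Σ P(X=j) over j with P(X=j) ≤ P(X=9)
p-value (two-sided) = 0.01396
At α=0.01: p ≥ α → fail to reject H₀

reject H₀: no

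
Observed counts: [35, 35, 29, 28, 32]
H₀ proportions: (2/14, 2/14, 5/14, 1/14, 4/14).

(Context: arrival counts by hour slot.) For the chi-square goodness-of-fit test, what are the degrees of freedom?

degrees of freedom = 4

df = k − 1 = 5 − 1 = 4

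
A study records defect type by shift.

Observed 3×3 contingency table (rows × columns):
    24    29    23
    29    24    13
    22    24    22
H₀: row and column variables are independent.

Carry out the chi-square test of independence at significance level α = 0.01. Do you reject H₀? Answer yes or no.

reject H₀: no

Row totals [76, 66, 68], col totals [75, 77, 58], n=210
χ² = (24−27.14)²/27.14 + (29−27.87)²/27.87 + (23−20.99)²/20.99 + (29−23.57)²/23.57 + (24−24.20)²/24.20 + (13−18.23)²/18.23 + (22−24.29)²/24.29 + (24−24.93)²/24.93 + (22−18.78)²/18.78 = 4.1558
df = 4
p-value (upper-tail) = 0.38533
At α=0.01: p ≥ α → fail to reject H₀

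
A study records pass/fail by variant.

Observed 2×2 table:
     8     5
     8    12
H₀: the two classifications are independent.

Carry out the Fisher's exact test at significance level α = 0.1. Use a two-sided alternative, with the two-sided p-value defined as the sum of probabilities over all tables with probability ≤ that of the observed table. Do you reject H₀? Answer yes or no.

Margins: r₁=13, r₂=20, c₁=16, c₂=17, n=33
p_obs = C(13,8)·C(20,8)/C(33,16); sum pmf over tables with pmf ≤ p_obs
p-value (two-sided) = 0.29600
At α=0.1: p ≥ α → fail to reject H₀

reject H₀: no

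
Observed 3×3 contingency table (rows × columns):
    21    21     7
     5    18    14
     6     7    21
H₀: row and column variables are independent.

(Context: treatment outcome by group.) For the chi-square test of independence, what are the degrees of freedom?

df = (r−1)(c−1) = (3−1)·(3−1) = 4

degrees of freedom = 4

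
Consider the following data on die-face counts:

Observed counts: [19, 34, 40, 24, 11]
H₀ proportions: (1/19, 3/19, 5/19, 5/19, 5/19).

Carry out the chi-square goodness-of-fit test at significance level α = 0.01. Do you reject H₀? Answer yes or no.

reject H₀: yes

n = 128; E_i = n·p_i = [6.74, 20.21, 33.68, 33.68, 33.68]
χ² = (19−6.74)²/6.74 + (34−20.21)²/20.21 + (40−33.68)²/33.68 + (24−33.68)²/33.68 + (11−33.68)²/33.68 = 50.9760
df = 4
p-value (upper-tail) = 0.00000
At α=0.01: p < α → reject H₀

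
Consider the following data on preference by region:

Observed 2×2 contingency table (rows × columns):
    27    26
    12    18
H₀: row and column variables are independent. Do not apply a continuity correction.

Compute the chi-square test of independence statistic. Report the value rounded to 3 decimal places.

test statistic = 0.921

Row totals [53, 30], col totals [39, 44], n=83
χ² = (27−24.90)²/24.90 + (26−28.10)²/28.10 + (12−14.10)²/14.10 + (18−15.90)²/15.90 = 0.9210
df = 1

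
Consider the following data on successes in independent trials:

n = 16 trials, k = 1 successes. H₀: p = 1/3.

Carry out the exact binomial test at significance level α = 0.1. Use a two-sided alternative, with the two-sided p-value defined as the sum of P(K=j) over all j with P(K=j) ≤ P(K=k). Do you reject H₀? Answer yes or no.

Exact binomial: n=16, k=1, p₀=1/3=0.3333
P(X=j) = C(n,j)·p₀^j·(1−p₀)^(n−j); p = Σ P(X=j) over j with P(X=j) ≤ P(X=1)
p-value (two-sided) = 0.02965
At α=0.1: p < α → reject H₀

reject H₀: yes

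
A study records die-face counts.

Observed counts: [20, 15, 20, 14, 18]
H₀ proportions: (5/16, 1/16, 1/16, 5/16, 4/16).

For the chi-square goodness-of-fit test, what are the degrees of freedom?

degrees of freedom = 4

df = k − 1 = 5 − 1 = 4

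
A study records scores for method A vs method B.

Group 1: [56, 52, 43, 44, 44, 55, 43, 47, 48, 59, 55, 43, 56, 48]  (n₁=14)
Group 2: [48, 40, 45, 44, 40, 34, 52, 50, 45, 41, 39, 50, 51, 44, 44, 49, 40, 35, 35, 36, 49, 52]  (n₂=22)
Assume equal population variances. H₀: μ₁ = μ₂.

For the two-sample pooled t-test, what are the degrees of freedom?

degrees of freedom = 34

df = n₁ + n₂ − 2 = 14 + 22 − 2 = 34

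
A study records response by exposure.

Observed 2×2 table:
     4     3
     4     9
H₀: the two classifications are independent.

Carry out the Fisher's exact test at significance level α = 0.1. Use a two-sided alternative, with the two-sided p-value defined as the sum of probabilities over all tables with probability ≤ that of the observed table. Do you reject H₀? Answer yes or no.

reject H₀: no

Margins: r₁=7, r₂=13, c₁=8, c₂=12, n=20
p_obs = C(7,4)·C(13,4)/C(20,8); sum pmf over tables with pmf ≤ p_obs
p-value (two-sided) = 0.35635
At α=0.1: p ≥ α → fail to reject H₀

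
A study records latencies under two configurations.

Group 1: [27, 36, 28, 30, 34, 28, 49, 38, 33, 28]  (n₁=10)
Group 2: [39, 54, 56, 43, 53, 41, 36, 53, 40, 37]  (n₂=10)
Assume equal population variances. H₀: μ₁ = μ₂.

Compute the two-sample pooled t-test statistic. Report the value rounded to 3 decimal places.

x̄₁=33.100, s₁=6.757, n₁=10
x̄₂=45.200, s₂=7.857, n₂=10
s_p² = [9·6.757² + 9·7.857²]/18 = 53.6944
SE = √(s_p²·(1/10+1/10)) = 3.2770
t = (33.100−45.200)/3.2770 = -3.6924
df = 18

test statistic = -3.692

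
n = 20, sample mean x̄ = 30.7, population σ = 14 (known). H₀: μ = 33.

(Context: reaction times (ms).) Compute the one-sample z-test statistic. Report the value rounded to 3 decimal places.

test statistic = -0.735

SE = σ/√n = 14/√20 = 3.1305
z = (x̄−μ₀)/SE = (30.7−33)/3.1305 = -0.7347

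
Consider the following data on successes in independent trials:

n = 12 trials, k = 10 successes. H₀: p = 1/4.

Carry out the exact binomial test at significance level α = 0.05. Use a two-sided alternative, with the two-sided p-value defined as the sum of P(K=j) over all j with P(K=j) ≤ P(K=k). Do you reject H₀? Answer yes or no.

reject H₀: yes

Exact binomial: n=12, k=10, p₀=1/4=0.2500
P(X=j) = C(n,j)·p₀^j·(1−p₀)^(n−j); p = Σ P(X=j) over j with P(X=j) ≤ P(X=10)
p-value (two-sided) = 0.00004
At α=0.05: p < α → reject H₀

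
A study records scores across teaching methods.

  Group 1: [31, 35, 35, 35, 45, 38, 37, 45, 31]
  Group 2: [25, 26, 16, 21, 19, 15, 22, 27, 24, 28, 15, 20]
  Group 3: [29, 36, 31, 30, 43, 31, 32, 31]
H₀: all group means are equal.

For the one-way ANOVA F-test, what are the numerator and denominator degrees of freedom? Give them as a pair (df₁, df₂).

degrees of freedom = [2, 26]

k = 3 groups, N = 29 total
df = (k−1, N−k) = (3−1, 29−3) = (2, 26)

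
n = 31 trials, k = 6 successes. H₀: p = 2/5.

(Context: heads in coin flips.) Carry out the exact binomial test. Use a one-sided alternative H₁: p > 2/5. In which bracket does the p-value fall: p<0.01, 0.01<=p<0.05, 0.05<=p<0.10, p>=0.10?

p-value bracket: p>=0.10

Exact binomial: n=31, k=6, p₀=2/5=0.4000
P(X≥6) from Σ C(n,i)·p₀^i·(1−p₀)^(n−i)
p-value (one-sided, H₁ greater) = 0.99600
→ bracket: p>=0.10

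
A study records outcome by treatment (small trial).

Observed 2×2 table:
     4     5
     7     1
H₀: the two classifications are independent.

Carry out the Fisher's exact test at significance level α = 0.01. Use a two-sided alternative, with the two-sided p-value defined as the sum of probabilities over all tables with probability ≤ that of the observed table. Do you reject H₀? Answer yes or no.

Margins: r₁=9, r₂=8, c₁=11, c₂=6, n=17
p_obs = C(9,4)·C(8,7)/C(17,11); sum pmf over tables with pmf ≤ p_obs
p-value (two-sided) = 0.13122
At α=0.01: p ≥ α → fail to reject H₀

reject H₀: no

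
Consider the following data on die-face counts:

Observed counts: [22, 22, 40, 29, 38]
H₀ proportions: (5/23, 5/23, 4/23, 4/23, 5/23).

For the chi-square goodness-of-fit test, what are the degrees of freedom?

df = k − 1 = 5 − 1 = 4

degrees of freedom = 4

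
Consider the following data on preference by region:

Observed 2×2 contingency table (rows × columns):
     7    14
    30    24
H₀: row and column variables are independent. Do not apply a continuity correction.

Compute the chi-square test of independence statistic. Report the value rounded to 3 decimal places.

Row totals [21, 54], col totals [37, 38], n=75
χ² = (7−10.36)²/10.36 + (14−10.64)²/10.64 + (30−26.64)²/26.64 + (24−27.36)²/27.36 = 2.9872
df = 1

test statistic = 2.987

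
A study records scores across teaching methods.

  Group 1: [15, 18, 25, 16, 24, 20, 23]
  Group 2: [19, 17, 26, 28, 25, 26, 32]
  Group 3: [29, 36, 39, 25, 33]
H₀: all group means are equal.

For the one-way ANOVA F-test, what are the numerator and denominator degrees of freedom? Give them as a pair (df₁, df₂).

k = 3 groups, N = 19 total
df = (k−1, N−k) = (3−1, 19−3) = (2, 16)

degrees of freedom = [2, 16]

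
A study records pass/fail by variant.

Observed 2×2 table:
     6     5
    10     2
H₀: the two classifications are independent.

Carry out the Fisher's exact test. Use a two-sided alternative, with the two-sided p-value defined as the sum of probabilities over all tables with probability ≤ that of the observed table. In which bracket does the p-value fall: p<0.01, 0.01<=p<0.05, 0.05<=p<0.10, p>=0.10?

Margins: r₁=11, r₂=12, c₁=16, c₂=7, n=23
p_obs = C(11,6)·C(12,10)/C(23,16); sum pmf over tables with pmf ≤ p_obs
p-value (two-sided) = 0.19303
→ bracket: p>=0.10

p-value bracket: p>=0.10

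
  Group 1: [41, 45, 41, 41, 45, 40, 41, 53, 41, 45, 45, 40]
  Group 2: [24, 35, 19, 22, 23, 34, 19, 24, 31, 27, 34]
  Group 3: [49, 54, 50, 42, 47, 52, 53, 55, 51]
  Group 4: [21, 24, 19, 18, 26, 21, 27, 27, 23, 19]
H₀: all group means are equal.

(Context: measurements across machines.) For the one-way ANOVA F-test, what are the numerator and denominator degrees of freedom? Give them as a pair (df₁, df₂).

k = 4 groups, N = 42 total
df = (k−1, N−k) = (4−1, 42−4) = (3, 38)

degrees of freedom = [3, 38]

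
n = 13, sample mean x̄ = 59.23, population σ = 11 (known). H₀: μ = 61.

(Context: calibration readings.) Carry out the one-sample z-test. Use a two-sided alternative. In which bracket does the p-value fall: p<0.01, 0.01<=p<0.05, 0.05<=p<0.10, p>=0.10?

SE = σ/√n = 11/√13 = 3.0509
z = (x̄−μ₀)/SE = (59.23−61)/3.0509 = -0.5802
p-value (two-sided) = 0.56180
→ bracket: p>=0.10

p-value bracket: p>=0.10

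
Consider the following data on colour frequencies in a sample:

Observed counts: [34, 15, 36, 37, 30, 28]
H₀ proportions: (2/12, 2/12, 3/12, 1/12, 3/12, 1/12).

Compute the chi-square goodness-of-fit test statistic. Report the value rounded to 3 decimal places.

test statistic = 58.367

n = 180; E_i = n·p_i = [30.00, 30.00, 45.00, 15.00, 45.00, 15.00]
χ² = (34−30.00)²/30.00 + (15−30.00)²/30.00 + (36−45.00)²/45.00 + (37−15.00)²/15.00 + (30−45.00)²/45.00 + (28−15.00)²/15.00 = 58.3667
df = 5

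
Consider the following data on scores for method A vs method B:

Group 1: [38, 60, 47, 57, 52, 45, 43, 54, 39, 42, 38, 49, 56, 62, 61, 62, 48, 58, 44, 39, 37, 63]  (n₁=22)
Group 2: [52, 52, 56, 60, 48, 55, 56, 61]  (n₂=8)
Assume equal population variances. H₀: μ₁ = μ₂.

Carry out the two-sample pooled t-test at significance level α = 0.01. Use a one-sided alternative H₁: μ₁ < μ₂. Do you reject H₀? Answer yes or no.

x̄₁=49.727, s₁=9.083, n₁=22
x̄₂=55.000, s₂=4.309, n₂=8
s_p² = [21·9.083² + 7·4.309²]/28 = 66.5130
SE = √(s_p²·(1/22+1/8)) = 3.3671
t = (49.727−55.000)/3.3671 = -1.5659
df = 28
p-value (one-sided, H₁ less) = 0.06430
At α=0.01: p ≥ α → fail to reject H₀

reject H₀: no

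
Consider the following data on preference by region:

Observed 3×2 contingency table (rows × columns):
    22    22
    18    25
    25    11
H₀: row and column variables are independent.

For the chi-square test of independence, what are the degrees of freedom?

degrees of freedom = 2

df = (r−1)(c−1) = (3−1)·(2−1) = 2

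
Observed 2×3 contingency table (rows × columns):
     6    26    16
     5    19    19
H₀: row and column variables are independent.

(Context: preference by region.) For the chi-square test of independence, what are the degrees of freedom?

df = (r−1)(c−1) = (2−1)·(3−1) = 2

degrees of freedom = 2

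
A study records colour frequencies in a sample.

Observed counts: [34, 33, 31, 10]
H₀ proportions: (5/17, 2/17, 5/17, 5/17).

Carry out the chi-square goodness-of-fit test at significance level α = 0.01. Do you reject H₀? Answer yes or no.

reject H₀: yes

n = 108; E_i = n·p_i = [31.76, 12.71, 31.76, 31.76]
χ² = (34−31.76)²/31.76 + (33−12.71)²/12.71 + (31−31.76)²/31.76 + (10−31.76)²/31.76 = 47.5028
df = 3
p-value (upper-tail) = 0.00000
At α=0.01: p < α → reject H₀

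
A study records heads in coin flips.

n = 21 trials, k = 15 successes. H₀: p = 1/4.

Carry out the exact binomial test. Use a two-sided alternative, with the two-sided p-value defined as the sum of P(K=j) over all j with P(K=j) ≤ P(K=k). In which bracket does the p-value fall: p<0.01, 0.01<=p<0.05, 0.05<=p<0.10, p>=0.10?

p-value bracket: p<0.01

Exact binomial: n=21, k=15, p₀=1/4=0.2500
P(X=j) = C(n,j)·p₀^j·(1−p₀)^(n−j); p = Σ P(X=j) over j with P(X=j) ≤ P(X=15)
p-value (two-sided) = 0.00001
→ bracket: p<0.01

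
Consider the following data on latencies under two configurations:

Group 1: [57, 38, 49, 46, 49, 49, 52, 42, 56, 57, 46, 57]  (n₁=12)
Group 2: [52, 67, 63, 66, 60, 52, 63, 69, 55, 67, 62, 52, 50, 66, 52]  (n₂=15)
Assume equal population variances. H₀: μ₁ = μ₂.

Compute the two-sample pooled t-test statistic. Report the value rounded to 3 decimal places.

x̄₁=49.833, s₁=6.250, n₁=12
x̄₂=59.733, s₂=6.829, n₂=15
s_p² = [11·6.250² + 14·6.829²]/25 = 43.3040
SE = √(s_p²·(1/12+1/15)) = 2.5486
t = (49.833−59.733)/2.5486 = -3.8844
df = 25

test statistic = -3.884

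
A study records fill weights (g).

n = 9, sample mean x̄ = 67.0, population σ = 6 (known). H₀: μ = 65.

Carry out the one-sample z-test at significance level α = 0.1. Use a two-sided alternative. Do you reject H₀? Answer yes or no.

reject H₀: no

SE = σ/√n = 6/√9 = 2.0000
z = (x̄−μ₀)/SE = (67.0−65)/2.0000 = 1.0000
p-value (two-sided) = 0.31731
At α=0.1: p ≥ α → fail to reject H₀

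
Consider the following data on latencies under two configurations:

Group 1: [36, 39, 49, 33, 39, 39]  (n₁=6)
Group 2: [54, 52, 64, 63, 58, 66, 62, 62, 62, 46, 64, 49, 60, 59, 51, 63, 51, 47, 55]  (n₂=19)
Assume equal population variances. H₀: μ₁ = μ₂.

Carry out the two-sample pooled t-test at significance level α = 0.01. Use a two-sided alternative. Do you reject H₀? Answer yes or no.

x̄₁=39.167, s₁=5.382, n₁=6
x̄₂=57.263, s₂=6.384, n₂=19
s_p² = [5·5.382² + 18·6.384²]/23 = 38.1964
SE = √(s_p²·(1/6+1/19)) = 2.8942
t = (39.167−57.263)/2.8942 = -6.2527
df = 23
p-value (two-sided) = 0.00000
At α=0.01: p < α → reject H₀

reject H₀: yes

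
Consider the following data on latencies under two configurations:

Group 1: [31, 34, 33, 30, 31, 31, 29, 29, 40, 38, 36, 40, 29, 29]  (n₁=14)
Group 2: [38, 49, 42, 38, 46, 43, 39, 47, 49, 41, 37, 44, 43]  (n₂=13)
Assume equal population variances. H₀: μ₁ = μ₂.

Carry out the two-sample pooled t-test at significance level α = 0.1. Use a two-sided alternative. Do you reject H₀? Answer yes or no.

x̄₁=32.857, s₁=4.092, n₁=14
x̄₂=42.769, s₂=4.126, n₂=13
s_p² = [13·4.092² + 12·4.126²]/25 = 16.8809
SE = √(s_p²·(1/14+1/13)) = 1.5825
t = (32.857−42.769)/1.5825 = -6.2636
df = 25
p-value (two-sided) = 0.00000
At α=0.1: p < α → reject H₀

reject H₀: yes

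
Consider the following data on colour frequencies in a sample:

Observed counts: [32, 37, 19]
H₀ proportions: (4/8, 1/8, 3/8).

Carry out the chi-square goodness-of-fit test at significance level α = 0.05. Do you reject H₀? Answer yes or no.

n = 88; E_i = n·p_i = [44.00, 11.00, 33.00]
χ² = (32−44.00)²/44.00 + (37−11.00)²/11.00 + (19−33.00)²/33.00 = 70.6667
df = 2
p-value (upper-tail) = 0.00000
At α=0.05: p < α → reject H₀

reject H₀: yes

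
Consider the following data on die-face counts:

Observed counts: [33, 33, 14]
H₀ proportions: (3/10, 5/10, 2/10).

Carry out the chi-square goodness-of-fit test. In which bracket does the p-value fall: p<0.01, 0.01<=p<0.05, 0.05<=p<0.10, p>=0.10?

n = 80; E_i = n·p_i = [24.00, 40.00, 16.00]
χ² = (33−24.00)²/24.00 + (33−40.00)²/40.00 + (14−16.00)²/16.00 = 4.8500
df = 2
p-value (upper-tail) = 0.08848
→ bracket: 0.05<=p<0.10

p-value bracket: 0.05<=p<0.10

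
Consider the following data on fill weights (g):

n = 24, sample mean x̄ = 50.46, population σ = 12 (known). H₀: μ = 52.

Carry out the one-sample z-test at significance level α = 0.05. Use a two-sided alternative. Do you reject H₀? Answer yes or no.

reject H₀: no

SE = σ/√n = 12/√24 = 2.4495
z = (x̄−μ₀)/SE = (50.46−52)/2.4495 = -0.6287
p-value (two-sided) = 0.52954
At α=0.05: p ≥ α → fail to reject H₀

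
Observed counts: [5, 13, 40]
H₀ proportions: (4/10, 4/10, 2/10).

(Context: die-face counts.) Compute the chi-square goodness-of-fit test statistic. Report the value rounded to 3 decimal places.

n = 58; E_i = n·p_i = [23.20, 23.20, 11.60]
χ² = (5−23.20)²/23.20 + (13−23.20)²/23.20 + (40−11.60)²/11.60 = 88.2931
df = 2

test statistic = 88.293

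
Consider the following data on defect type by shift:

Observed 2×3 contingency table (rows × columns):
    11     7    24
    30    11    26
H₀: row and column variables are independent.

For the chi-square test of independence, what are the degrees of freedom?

df = (r−1)(c−1) = (2−1)·(3−1) = 2

degrees of freedom = 2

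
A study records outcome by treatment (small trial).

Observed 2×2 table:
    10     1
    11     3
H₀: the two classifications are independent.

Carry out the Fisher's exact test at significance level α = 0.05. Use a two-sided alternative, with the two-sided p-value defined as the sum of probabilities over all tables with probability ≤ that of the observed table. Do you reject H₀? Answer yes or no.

reject H₀: no

Margins: r₁=11, r₂=14, c₁=21, c₂=4, n=25
p_obs = C(11,10)·C(14,11)/C(25,21); sum pmf over tables with pmf ≤ p_obs
p-value (two-sided) = 0.60435
At α=0.05: p ≥ α → fail to reject H₀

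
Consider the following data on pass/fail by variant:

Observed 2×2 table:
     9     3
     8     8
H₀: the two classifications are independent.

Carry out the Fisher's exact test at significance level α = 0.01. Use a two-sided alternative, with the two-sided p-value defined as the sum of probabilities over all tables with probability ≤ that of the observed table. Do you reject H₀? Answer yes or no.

reject H₀: no

Margins: r₁=12, r₂=16, c₁=17, c₂=11, n=28
p_obs = C(12,9)·C(16,8)/C(28,17); sum pmf over tables with pmf ≤ p_obs
p-value (two-sided) = 0.25300
At α=0.01: p ≥ α → fail to reject H₀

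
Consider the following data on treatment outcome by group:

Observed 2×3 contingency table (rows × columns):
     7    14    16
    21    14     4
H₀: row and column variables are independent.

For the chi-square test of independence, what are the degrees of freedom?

df = (r−1)(c−1) = (2−1)·(3−1) = 2

degrees of freedom = 2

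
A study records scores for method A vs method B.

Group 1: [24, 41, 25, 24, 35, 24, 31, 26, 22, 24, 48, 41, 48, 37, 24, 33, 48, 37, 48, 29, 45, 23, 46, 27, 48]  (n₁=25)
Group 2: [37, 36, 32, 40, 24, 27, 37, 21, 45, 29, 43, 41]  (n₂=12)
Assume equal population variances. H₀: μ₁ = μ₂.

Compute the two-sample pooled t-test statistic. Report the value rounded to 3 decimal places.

test statistic = -0.004

x̄₁=34.320, s₁=9.903, n₁=25
x̄₂=34.333, s₂=7.715, n₂=12
s_p² = [24·9.903² + 11·7.715²]/35 = 85.9459
SE = √(s_p²·(1/25+1/12)) = 3.2558
t = (34.320−34.333)/3.2558 = -0.0041
df = 35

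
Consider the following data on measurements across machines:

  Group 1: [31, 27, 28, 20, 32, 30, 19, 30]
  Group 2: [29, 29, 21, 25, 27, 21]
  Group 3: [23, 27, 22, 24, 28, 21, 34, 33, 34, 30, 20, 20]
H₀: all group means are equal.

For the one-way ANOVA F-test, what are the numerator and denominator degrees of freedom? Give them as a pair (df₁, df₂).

k = 3 groups, N = 26 total
df = (k−1, N−k) = (3−1, 26−3) = (2, 23)

degrees of freedom = [2, 23]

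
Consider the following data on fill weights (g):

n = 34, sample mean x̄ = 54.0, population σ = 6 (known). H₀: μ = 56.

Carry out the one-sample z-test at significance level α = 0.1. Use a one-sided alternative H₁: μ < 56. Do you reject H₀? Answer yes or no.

SE = σ/√n = 6/√34 = 1.0290
z = (x̄−μ₀)/SE = (54.0−56)/1.0290 = -1.9437
p-value (one-sided, H₁ less) = 0.02597
At α=0.1: p < α → reject H₀

reject H₀: yes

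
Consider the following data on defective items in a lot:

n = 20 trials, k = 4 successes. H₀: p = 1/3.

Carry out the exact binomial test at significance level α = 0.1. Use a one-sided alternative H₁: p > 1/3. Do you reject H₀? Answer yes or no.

reject H₀: no

Exact binomial: n=20, k=4, p₀=1/3=0.3333
P(X≥4) from Σ C(n,i)·p₀^i·(1−p₀)^(n−i)
p-value (one-sided, H₁ greater) = 0.93955
At α=0.1: p ≥ α → fail to reject H₀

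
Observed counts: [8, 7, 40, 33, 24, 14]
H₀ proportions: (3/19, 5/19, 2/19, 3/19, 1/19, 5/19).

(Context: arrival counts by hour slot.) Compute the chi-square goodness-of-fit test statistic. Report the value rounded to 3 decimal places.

test statistic = 146.836

n = 126; E_i = n·p_i = [19.89, 33.16, 13.26, 19.89, 6.63, 33.16]
χ² = (8−19.89)²/19.89 + (7−33.16)²/33.16 + (40−13.26)²/13.26 + (33−19.89)²/19.89 + (24−6.63)²/6.63 + (14−33.16)²/33.16 = 146.8360
df = 5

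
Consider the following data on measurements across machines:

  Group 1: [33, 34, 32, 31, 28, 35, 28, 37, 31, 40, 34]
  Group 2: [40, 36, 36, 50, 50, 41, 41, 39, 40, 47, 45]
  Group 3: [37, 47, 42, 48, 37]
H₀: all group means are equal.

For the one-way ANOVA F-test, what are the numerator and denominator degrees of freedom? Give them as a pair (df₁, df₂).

k = 3 groups, N = 27 total
df = (k−1, N−k) = (3−1, 27−3) = (2, 24)

degrees of freedom = [2, 24]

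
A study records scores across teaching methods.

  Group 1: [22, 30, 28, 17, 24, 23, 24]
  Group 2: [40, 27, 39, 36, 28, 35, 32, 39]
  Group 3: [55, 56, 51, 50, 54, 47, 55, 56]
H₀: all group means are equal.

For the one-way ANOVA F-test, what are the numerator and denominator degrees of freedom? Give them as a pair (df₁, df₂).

k = 3 groups, N = 23 total
df = (k−1, N−k) = (3−1, 23−3) = (2, 20)

degrees of freedom = [2, 20]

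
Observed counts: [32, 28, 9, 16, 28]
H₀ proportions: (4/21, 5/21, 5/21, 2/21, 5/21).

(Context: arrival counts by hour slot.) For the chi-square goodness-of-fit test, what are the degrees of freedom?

degrees of freedom = 4

df = k − 1 = 5 − 1 = 4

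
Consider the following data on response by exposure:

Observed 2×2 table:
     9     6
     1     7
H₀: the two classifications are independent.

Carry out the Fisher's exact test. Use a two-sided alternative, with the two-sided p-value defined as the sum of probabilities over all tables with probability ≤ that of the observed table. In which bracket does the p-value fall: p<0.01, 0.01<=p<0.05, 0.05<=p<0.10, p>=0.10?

p-value bracket: 0.05<=p<0.10

Margins: r₁=15, r₂=8, c₁=10, c₂=13, n=23
p_obs = C(15,9)·C(8,1)/C(23,10); sum pmf over tables with pmf ≤ p_obs
p-value (two-sided) = 0.07430
→ bracket: 0.05<=p<0.10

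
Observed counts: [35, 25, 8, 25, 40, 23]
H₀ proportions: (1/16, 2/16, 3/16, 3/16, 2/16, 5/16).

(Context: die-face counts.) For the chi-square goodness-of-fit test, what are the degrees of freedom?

degrees of freedom = 5

df = k − 1 = 6 − 1 = 5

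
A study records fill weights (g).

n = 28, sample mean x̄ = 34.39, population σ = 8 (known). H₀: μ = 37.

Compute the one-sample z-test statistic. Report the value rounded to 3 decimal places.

test statistic = -1.726

SE = σ/√n = 8/√28 = 1.5119
z = (x̄−μ₀)/SE = (34.39−37)/1.5119 = -1.7264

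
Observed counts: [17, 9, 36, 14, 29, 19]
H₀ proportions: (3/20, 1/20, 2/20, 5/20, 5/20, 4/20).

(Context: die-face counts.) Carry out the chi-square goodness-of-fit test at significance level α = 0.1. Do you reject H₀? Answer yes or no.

reject H₀: yes

n = 124; E_i = n·p_i = [18.60, 6.20, 12.40, 31.00, 31.00, 24.80]
χ² = (17−18.60)²/18.60 + (9−6.20)²/6.20 + (36−12.40)²/12.40 + (14−31.00)²/31.00 + (29−31.00)²/31.00 + (19−24.80)²/24.80 = 57.1263
df = 5
p-value (upper-tail) = 0.00000
At α=0.1: p < α → reject H₀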